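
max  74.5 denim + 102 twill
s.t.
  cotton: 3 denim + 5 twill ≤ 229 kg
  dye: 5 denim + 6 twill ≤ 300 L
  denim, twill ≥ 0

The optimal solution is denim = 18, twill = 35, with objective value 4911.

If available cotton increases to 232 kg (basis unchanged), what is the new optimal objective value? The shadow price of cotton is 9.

4938

Δb = 3, so new z* = 4911 + (9)·(3) = 4911 + 27 = 4938.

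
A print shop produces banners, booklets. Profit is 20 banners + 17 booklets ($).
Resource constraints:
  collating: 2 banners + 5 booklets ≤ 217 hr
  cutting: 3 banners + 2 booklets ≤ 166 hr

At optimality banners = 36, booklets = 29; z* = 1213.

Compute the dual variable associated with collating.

Both collating and cutting are binding at x*.
From A_Bᵀ y = c: 2·y_collating + 3·y_cutting = 20; 5·y_collating + 2·y_cutting = 17.
→ y_collating = 1 and y_cutting = 6.
Shadow price of collating = 1.

1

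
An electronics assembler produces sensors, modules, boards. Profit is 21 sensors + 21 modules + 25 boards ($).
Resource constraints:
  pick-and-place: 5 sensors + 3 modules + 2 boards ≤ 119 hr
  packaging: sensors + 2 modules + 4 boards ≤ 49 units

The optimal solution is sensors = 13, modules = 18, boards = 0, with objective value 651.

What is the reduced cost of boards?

-5

Check each constraint at x*: pick-and-place 119/119 (tight); packaging 49/49 (tight).
From A_Bᵀ y = c: 5·y_pick-and-place + 1·y_packaging = 21; 3·y_pick-and-place + 2·y_packaging = 21.
This yields shadow prices y_pick-and-place = 3, y_packaging = 6.
Reduced cost of boards: c₃ − yᵀa₃ = 25 − (3·2 + 6·4) = 25 − 30 = -5.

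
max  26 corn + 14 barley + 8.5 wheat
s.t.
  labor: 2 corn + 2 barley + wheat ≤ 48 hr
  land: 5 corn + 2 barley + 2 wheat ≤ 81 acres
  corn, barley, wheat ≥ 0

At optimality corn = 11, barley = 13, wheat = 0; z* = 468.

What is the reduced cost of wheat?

-2.5

Check each constraint at x*: labor 48/48 (tight); land 81/81 (tight).
The binding rows give the dual system: 2·y_labor + 5·y_land = 26 and 2·y_labor + 2·y_land = 14.
→ y_labor = 3 and y_land = 4.
Reduced cost of wheat: c₃ − yᵀa₃ = 8.5 − (3·1 + 4·2) = 8.5 − 11 = -2.5.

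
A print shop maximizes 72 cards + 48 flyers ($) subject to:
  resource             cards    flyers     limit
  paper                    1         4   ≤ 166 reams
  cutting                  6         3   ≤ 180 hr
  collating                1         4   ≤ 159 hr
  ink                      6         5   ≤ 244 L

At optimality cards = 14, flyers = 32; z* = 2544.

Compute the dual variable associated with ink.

At the optimum: paper uses 142 of 166 (slack = 24); cutting uses 180 of 180 (binding); collating uses 142 of 159 (slack = 17); ink uses 244 of 244 (binding).
By complementary slackness, y = 0 for the non-binding constraints.
Dual feasibility on the basic columns requires 6·y_cutting + 6·y_ink = 72, 3·y_cutting + 5·y_ink = 48.
→ y_cutting = 6 and y_ink = 6.
Shadow price of ink = 6.

6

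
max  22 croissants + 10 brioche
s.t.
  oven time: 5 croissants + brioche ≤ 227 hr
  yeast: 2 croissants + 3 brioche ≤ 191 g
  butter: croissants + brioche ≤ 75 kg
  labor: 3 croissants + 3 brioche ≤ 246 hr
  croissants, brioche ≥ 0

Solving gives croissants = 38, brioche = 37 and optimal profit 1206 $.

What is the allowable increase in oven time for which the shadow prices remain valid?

148

Binding constraints: oven time, butter. The basis is B = [[5,1],[1,1]] with det 4.
Per unit increase in oven time, x* moves by d = (0.25, -0.25).
The basis stays optimal until brioche reaches 0; allowable increase = 148 hr.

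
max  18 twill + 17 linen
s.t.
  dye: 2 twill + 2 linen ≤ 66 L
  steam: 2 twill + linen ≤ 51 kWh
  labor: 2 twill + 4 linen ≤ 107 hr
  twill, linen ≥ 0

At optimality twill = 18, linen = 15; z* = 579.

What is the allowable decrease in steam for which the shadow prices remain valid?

Binding constraints: dye, steam. The basis is B = [[2,2],[2,1]] with det -2.
Per unit decrease in steam, x* moves by d = (-1, 1).
The basis stays optimal until labor becomes binding; allowable decrease = 5.5 kWh.

5.5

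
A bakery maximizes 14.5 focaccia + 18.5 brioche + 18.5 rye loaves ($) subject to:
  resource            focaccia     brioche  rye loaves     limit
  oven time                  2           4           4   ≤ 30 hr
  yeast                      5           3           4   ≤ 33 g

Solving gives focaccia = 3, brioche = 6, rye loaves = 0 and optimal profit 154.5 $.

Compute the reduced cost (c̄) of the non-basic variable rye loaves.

-1.5

At the optimum: oven time uses 30 of 30 (binding); yeast uses 33 of 33 (binding).
From A_Bᵀ y = c: 2·y_oven time + 5·y_yeast = 14.5; 4·y_oven time + 3·y_yeast = 18.5.
This yields shadow prices y_oven time = 3.5, y_yeast = 1.5.
Reduced cost of rye loaves: c₃ − yᵀa₃ = 18.5 − (3.5·4 + 1.5·4) = 18.5 − 20 = -1.5.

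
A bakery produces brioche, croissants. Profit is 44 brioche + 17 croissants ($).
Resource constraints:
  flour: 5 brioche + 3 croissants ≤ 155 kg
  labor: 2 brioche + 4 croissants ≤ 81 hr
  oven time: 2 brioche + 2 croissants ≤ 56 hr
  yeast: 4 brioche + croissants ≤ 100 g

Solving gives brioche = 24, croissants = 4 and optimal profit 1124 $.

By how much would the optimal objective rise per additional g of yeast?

Binding: oven time and yeast. Non-binding: flour (23 unused), labor (17 unused).
By complementary slackness, y = 0 for the non-binding constraints.
The binding rows give the dual system: 2·y_oven time + 4·y_yeast = 44 and 2·y_oven time + 1·y_yeast = 17.
This yields shadow prices y_oven time = 4, y_yeast = 9.
Shadow price of yeast = 9.

9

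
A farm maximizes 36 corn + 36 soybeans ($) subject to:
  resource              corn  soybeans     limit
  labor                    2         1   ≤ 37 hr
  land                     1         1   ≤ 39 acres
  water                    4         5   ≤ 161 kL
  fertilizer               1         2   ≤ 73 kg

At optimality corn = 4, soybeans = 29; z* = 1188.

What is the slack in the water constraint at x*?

water used = 4·4 + 5·29 = 161; slack = 161 − 161 = 0.

0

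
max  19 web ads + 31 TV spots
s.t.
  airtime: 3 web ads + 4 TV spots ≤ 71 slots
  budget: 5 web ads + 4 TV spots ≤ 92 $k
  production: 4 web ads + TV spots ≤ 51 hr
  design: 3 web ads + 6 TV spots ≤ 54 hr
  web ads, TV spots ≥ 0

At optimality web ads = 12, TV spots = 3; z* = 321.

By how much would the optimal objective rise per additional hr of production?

1

At the optimum: airtime uses 48 of 71 (slack = 23); budget uses 72 of 92 (slack = 20); production uses 51 of 51 (binding); design uses 54 of 54 (binding).
Since airtime, budget are not tight, their duals are 0.
The binding rows give the dual system: 4·y_production + 3·y_design = 19 and 1·y_production + 6·y_design = 31.
This yields shadow prices y_production = 1, y_design = 5.
Shadow price of production = 1.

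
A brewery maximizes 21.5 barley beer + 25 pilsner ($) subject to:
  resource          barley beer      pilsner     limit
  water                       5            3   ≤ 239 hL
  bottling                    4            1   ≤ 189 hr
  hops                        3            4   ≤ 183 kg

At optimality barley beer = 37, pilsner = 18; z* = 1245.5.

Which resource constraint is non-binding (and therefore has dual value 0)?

water: 239/239 (binding)
bottling: 166/189 (slack 23)
hops: 183/183 (binding)
By complementary slackness, a constraint with positive slack has shadow price 0 → bottling.

bottling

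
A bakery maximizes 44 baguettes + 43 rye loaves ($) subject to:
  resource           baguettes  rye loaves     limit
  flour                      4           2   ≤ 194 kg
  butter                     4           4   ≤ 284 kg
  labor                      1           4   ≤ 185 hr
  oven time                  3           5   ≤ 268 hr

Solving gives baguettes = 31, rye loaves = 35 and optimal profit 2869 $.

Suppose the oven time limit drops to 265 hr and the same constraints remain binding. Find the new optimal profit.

At the optimum: flour uses 194 of 194 (binding); butter uses 264 of 284 (slack = 20); labor uses 171 of 185 (slack = 14); oven time uses 268 of 268 (binding).
By complementary slackness, y = 0 for the non-binding constraints.
From A_Bᵀ y = c: 4·y_flour + 3·y_oven time = 44; 2·y_flour + 5·y_oven time = 43.
This yields shadow prices y_flour = 6.5, y_oven time = 6.
Δz = y_oven time·Δb = 6 × (-3) = -18, so new z* = 2869 − 18 = 2851.

2851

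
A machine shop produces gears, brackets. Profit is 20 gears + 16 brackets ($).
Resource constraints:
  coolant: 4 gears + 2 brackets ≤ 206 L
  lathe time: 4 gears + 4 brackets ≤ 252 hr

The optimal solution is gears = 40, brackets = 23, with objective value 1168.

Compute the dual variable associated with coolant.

2

At the optimum: coolant uses 206 of 206 (binding); lathe time uses 252 of 252 (binding).
Dual feasibility on the basic columns requires 4·y_coolant + 4·y_lathe time = 20, 2·y_coolant + 4·y_lathe time = 16.
Solving: y_coolant = 2, y_lathe time = 3.
Shadow price of coolant = 2.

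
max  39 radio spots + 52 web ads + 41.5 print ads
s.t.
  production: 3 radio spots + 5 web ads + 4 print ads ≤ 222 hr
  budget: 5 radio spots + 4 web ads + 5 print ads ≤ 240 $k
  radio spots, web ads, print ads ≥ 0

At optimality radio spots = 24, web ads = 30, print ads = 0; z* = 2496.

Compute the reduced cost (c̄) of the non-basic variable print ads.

-5.5

At the optimum: production uses 222 of 222 (binding); budget uses 240 of 240 (binding).
Dual feasibility on the basic columns requires 3·y_production + 5·y_budget = 39, 5·y_production + 4·y_budget = 52.
Solving: y_production = 8, y_budget = 3.
Reduced cost of print ads: c₃ − yᵀa₃ = 41.5 − (8·4 + 3·5) = 41.5 − 47 = -5.5.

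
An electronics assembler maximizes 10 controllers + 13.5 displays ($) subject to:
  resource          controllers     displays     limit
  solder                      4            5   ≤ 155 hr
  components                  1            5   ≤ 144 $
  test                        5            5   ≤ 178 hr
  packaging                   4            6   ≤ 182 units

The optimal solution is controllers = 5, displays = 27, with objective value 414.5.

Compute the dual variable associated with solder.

Binding: solder and packaging. Non-binding: components (4 unused), test (18 unused).
Since components, test are not tight, their duals are 0.
From A_Bᵀ y = c: 4·y_solder + 4·y_packaging = 10; 5·y_solder + 6·y_packaging = 13.5.
This yields shadow prices y_solder = 1.5, y_packaging = 1.
Shadow price of solder = 1.5.

1.5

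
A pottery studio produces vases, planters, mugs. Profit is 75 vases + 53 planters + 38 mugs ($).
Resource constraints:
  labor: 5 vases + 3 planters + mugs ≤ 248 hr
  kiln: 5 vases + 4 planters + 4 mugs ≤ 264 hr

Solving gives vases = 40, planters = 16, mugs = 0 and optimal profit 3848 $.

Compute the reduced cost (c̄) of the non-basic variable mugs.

Check each constraint at x*: labor 248/248 (tight); kiln 264/264 (tight).
The binding rows give the dual system: 5·y_labor + 5·y_kiln = 75 and 3·y_labor + 4·y_kiln = 53.
Solving: y_labor = 7, y_kiln = 8.
Reduced cost of mugs: c₃ − yᵀa₃ = 38 − (7·1 + 8·4) = 38 − 39 = -1.

-1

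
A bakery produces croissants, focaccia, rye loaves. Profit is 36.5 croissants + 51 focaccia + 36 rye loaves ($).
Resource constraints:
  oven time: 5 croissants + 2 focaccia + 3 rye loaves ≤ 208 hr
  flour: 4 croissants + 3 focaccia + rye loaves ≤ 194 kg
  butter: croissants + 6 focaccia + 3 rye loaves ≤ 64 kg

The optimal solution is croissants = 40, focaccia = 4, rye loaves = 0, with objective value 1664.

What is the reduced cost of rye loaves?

Binding: oven time and butter. Non-binding: flour (22 unused).
Since flour is not tight, its dual is 0.
From A_Bᵀ y = c: 5·y_oven time + 1·y_butter = 36.5; 2·y_oven time + 6·y_butter = 51.
→ y_oven time = 6 and y_butter = 6.5.
Reduced cost of rye loaves: c₃ − yᵀa₃ = 36 − (6·3 + 6.5·3) = 36 − 37.5 = -1.5.

-1.5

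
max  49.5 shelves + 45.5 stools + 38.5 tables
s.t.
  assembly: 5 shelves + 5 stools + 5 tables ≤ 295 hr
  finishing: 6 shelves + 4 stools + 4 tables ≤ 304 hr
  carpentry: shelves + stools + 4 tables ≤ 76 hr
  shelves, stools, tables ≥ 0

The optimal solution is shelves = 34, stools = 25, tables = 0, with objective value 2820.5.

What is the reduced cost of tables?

-7

Check each constraint at x*: assembly 295/295 (tight); finishing 304/304 (tight); carpentry 59/76 (slack 17).
By complementary slackness, y = 0 for the non-binding constraint.
From A_Bᵀ y = c: 5·y_assembly + 6·y_finishing = 49.5; 5·y_assembly + 4·y_finishing = 45.5.
→ y_assembly = 7.5 and y_finishing = 2.
Reduced cost of tables: c₃ − yᵀa₃ = 38.5 − (7.5·5 + 2·4) = 38.5 − 45.5 = -7.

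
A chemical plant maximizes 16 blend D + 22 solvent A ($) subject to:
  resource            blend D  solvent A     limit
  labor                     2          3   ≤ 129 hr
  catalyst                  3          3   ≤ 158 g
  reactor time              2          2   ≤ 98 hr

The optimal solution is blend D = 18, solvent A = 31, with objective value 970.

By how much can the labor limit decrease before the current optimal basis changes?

Binding constraints: labor, reactor time. The basis is B = [[2,3],[2,2]] with det -2.
Per unit decrease in labor, x* moves by d = (1, -1).
The basis stays optimal until solvent A reaches 0; allowable decrease = 31 hr.

31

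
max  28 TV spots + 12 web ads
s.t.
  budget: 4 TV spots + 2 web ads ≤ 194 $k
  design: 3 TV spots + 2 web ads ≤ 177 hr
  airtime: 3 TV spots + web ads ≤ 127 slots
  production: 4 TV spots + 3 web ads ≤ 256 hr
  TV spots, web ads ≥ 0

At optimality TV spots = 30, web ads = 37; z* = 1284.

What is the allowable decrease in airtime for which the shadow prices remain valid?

Binding constraints: budget, airtime. The basis is B = [[4,2],[3,1]] with det -2.
Per unit decrease in airtime, x* moves by d = (-1, 2).
The basis stays optimal until production becomes binding; allowable decrease = 12.5 slots.

12.5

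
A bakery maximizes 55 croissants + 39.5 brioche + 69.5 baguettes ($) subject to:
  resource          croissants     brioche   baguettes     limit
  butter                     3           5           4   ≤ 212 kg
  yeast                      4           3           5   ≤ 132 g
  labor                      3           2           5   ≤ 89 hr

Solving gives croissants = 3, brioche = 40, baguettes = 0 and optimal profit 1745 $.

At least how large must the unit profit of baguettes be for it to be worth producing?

77.5

Binding: yeast and labor. Non-binding: butter (3 unused).
Since butter is not tight, its dual is 0.
The binding rows give the dual system: 4·y_yeast + 3·y_labor = 55 and 3·y_yeast + 2·y_labor = 39.5.
→ y_yeast = 8.5 and y_labor = 7.
baguettes enters the basis when its profit ≥ yᵀa₃ = 8.5·5 + 7·5 = 77.5.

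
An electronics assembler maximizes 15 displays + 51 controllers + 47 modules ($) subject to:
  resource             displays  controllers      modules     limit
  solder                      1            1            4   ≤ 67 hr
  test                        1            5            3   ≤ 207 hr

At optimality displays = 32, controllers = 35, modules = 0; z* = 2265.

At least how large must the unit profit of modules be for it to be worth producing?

51

Check each constraint at x*: solder 67/67 (tight); test 207/207 (tight).
From A_Bᵀ y = c: 1·y_solder + 1·y_test = 15; 1·y_solder + 5·y_test = 51.
This yields shadow prices y_solder = 6, y_test = 9.
modules enters the basis when its profit ≥ yᵀa₃ = 6·4 + 9·3 = 51.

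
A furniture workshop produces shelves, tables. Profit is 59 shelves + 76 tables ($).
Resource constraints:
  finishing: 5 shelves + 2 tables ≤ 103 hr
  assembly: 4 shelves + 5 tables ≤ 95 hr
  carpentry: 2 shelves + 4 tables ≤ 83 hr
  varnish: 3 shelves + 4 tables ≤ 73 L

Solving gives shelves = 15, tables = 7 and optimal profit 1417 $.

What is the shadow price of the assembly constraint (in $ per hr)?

Binding: assembly and varnish. Non-binding: finishing (14 unused), carpentry (25 unused).
Slack constraints have shadow price 0 (complementary slackness).
The binding rows give the dual system: 4·y_assembly + 3·y_varnish = 59 and 5·y_assembly + 4·y_varnish = 76.
This yields shadow prices y_assembly = 8, y_varnish = 9.
Shadow price of assembly = 8.

8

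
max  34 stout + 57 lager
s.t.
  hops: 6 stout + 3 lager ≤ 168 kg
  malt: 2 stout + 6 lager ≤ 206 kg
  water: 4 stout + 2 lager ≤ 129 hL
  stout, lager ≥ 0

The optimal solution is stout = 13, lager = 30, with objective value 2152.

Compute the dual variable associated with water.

0

Binding: hops and malt. Non-binding: water (17 unused).
Since water is not tight, its dual is 0.
Dual feasibility on the basic columns requires 6·y_hops + 2·y_malt = 34, 3·y_hops + 6·y_malt = 57.
→ y_hops = 3 and y_malt = 8.
Shadow price of water = 0.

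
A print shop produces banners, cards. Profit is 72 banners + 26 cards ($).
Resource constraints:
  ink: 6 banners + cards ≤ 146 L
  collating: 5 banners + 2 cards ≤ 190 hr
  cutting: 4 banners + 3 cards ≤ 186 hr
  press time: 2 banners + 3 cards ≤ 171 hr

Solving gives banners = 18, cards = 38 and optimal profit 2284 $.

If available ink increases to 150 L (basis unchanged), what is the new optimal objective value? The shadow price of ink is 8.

2316

Δb = 4, so new z* = 2284 + (8)·(4) = 2284 + 32 = 2316.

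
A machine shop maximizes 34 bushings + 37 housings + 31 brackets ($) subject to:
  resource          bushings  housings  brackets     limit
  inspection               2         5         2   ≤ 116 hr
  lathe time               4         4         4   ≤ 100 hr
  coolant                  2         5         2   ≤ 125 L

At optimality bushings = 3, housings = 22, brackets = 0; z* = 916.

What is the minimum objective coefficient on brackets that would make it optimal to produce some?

At the optimum: inspection uses 116 of 116 (binding); lathe time uses 100 of 100 (binding); coolant uses 116 of 125 (slack = 9).
Slack constraints have shadow price 0 (complementary slackness).
Dual feasibility on the basic columns requires 2·y_inspection + 4·y_lathe time = 34, 5·y_inspection + 4·y_lathe time = 37.
This yields shadow prices y_inspection = 1, y_lathe time = 8.
brackets enters the basis when its profit ≥ yᵀa₃ = 1·2 + 8·4 = 34.

34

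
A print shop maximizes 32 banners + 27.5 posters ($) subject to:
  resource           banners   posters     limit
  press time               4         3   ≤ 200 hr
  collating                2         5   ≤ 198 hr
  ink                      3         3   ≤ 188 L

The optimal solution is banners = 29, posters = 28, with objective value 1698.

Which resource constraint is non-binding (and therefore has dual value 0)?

press time: 200/200 (binding)
collating: 198/198 (binding)
ink: 171/188 (slack 17)
By complementary slackness, a constraint with positive slack has shadow price 0 → ink.

ink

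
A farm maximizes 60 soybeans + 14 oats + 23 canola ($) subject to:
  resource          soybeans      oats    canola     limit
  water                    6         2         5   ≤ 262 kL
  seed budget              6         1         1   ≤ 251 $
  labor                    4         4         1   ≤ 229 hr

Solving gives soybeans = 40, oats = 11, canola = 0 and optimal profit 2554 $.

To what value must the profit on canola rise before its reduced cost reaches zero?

26

At the optimum: water uses 262 of 262 (binding); seed budget uses 251 of 251 (binding); labor uses 204 of 229 (slack = 25).
Slack constraints have shadow price 0 (complementary slackness).
Dual feasibility on the basic columns requires 6·y_water + 6·y_seed budget = 60, 2·y_water + 1·y_seed budget = 14.
→ y_water = 4 and y_seed budget = 6.
canola enters the basis when its profit ≥ yᵀa₃ = 4·5 + 6·1 = 26.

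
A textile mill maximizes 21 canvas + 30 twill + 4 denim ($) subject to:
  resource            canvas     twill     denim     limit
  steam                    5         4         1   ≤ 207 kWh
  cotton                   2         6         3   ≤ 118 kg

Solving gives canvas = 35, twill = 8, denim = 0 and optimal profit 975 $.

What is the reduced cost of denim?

-8

At the optimum: steam uses 207 of 207 (binding); cotton uses 118 of 118 (binding).
The binding rows give the dual system: 5·y_steam + 2·y_cotton = 21 and 4·y_steam + 6·y_cotton = 30.
Solving: y_steam = 3, y_cotton = 3.
Reduced cost of denim: c₃ − yᵀa₃ = 4 − (3·1 + 3·3) = 4 − 12 = -8.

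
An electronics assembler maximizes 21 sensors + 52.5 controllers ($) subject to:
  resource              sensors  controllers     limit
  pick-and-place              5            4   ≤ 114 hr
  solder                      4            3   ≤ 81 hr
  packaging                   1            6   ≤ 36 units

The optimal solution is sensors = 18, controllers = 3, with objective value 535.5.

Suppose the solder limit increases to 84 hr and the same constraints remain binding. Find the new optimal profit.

Binding: solder and packaging. Non-binding: pick-and-place (12 unused).
Since pick-and-place is not tight, its dual is 0.
Dual feasibility on the basic columns requires 4·y_solder + 1·y_packaging = 21, 3·y_solder + 6·y_packaging = 52.5.
This yields shadow prices y_solder = 3.5, y_packaging = 7.
Δz = y_solder·Δb = 3.5 × (3) = 10.5, so new z* = 535.5 + 10.5 = 546.

546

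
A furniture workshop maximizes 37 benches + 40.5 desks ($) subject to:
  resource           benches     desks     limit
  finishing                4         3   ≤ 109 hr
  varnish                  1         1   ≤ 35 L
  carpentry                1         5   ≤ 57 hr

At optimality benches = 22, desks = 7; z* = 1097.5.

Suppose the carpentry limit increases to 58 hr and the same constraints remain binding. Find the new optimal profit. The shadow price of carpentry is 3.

1100.5

Δb = 1, so new z* = 1097.5 + (3)·(1) = 1097.5 + 3 = 1100.5.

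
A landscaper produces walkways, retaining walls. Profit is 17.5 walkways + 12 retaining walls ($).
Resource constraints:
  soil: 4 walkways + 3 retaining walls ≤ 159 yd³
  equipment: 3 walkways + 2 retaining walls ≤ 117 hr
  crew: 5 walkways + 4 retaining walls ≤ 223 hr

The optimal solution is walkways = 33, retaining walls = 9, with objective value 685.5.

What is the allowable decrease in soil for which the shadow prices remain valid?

3

Binding constraints: soil, equipment. The basis is B = [[4,3],[3,2]] with det -1.
Per unit decrease in soil, x* moves by d = (2, -3).
The basis stays optimal until retaining walls reaches 0; allowable decrease = 3 yd³.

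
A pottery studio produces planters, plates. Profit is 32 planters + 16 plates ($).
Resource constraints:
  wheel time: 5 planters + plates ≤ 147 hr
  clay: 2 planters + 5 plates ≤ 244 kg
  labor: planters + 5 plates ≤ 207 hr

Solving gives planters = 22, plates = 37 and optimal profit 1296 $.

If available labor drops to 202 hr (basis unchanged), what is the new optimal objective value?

1286

Check each constraint at x*: wheel time 147/147 (tight); clay 229/244 (slack 15); labor 207/207 (tight).
Since clay is not tight, its dual is 0.
From A_Bᵀ y = c: 5·y_wheel time + 1·y_labor = 32; 1·y_wheel time + 5·y_labor = 16.
→ y_wheel time = 6 and y_labor = 2.
Δz = y_labor·Δb = 2 × (-5) = -10, so new z* = 1296 − 10 = 1286.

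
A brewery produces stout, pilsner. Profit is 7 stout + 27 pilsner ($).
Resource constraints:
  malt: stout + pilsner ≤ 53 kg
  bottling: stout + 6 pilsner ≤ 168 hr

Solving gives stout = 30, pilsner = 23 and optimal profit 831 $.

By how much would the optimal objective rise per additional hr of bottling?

At the optimum: malt uses 53 of 53 (binding); bottling uses 168 of 168 (binding).
The binding rows give the dual system: 1·y_malt + 1·y_bottling = 7 and 1·y_malt + 6·y_bottling = 27.
This yields shadow prices y_malt = 3, y_bottling = 4.
Shadow price of bottling = 4.

4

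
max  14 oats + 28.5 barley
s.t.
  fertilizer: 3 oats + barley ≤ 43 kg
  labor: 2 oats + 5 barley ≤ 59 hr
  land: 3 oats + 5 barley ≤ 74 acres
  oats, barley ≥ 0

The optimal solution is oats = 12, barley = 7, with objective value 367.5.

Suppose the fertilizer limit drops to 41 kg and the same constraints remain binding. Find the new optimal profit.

Check each constraint at x*: fertilizer 43/43 (tight); labor 59/59 (tight); land 71/74 (slack 3).
By complementary slackness, y = 0 for the non-binding constraint.
From A_Bᵀ y = c: 3·y_fertilizer + 2·y_labor = 14; 1·y_fertilizer + 5·y_labor = 28.5.
→ y_fertilizer = 1 and y_labor = 5.5.
Δz = y_fertilizer·Δb = 1 × (-2) = -2, so new z* = 367.5 − 2 = 365.5.

365.5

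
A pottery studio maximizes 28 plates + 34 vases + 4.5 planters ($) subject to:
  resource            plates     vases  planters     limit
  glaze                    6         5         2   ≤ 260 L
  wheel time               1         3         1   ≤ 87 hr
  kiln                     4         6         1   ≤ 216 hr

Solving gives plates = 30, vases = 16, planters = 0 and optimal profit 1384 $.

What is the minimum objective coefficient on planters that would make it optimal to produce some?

Binding: glaze and kiln. Non-binding: wheel time (9 unused).
Slack constraints have shadow price 0 (complementary slackness).
The binding rows give the dual system: 6·y_glaze + 4·y_kiln = 28 and 5·y_glaze + 6·y_kiln = 34.
→ y_glaze = 2 and y_kiln = 4.
planters enters the basis when its profit ≥ yᵀa₃ = 2·2 + 4·1 = 8.

8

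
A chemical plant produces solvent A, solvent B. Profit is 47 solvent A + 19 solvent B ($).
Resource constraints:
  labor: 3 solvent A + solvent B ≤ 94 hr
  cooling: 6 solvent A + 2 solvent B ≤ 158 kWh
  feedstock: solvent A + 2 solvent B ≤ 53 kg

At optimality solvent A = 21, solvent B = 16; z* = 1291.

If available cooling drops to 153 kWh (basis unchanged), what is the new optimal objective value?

Check each constraint at x*: labor 79/94 (slack 15); cooling 158/158 (tight); feedstock 53/53 (tight).
Since labor is not tight, its dual is 0.
From A_Bᵀ y = c: 6·y_cooling + 1·y_feedstock = 47; 2·y_cooling + 2·y_feedstock = 19.
Solving: y_cooling = 7.5, y_feedstock = 2.
Δz = y_cooling·Δb = 7.5 × (-5) = -37.5, so new z* = 1291 − 37.5 = 1253.5.

1253.5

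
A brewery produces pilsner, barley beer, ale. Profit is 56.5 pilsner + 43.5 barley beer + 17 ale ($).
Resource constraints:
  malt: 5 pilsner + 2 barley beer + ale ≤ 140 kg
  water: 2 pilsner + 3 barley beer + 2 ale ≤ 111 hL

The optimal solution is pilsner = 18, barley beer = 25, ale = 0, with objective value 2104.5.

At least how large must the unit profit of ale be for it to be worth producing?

Check each constraint at x*: malt 140/140 (tight); water 111/111 (tight).
From A_Bᵀ y = c: 5·y_malt + 2·y_water = 56.5; 2·y_malt + 3·y_water = 43.5.
Solving: y_malt = 7.5, y_water = 9.5.
ale enters the basis when its profit ≥ yᵀa₃ = 7.5·1 + 9.5·2 = 26.5.

26.5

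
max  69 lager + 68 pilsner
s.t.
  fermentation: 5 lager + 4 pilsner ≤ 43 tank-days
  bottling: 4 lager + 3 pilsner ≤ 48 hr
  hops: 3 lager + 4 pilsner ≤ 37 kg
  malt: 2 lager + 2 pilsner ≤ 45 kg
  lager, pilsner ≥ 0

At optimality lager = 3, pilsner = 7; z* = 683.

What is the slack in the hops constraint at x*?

0

hops used = 3·3 + 4·7 = 37; slack = 37 − 37 = 0.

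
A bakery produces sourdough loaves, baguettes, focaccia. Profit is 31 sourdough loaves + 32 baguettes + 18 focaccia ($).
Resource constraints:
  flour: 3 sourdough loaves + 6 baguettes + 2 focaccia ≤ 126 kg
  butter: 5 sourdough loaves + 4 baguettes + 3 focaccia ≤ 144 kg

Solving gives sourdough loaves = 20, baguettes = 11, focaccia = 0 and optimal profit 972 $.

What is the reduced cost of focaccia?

-1

Check each constraint at x*: flour 126/126 (tight); butter 144/144 (tight).
The binding rows give the dual system: 3·y_flour + 5·y_butter = 31 and 6·y_flour + 4·y_butter = 32.
This yields shadow prices y_flour = 2, y_butter = 5.
Reduced cost of focaccia: c₃ − yᵀa₃ = 18 − (2·2 + 5·3) = 18 − 19 = -1.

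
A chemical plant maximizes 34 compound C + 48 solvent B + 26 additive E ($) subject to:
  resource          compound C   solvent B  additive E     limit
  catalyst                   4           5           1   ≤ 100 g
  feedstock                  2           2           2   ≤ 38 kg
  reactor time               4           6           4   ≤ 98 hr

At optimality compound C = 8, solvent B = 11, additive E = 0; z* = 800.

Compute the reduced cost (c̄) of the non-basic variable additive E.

-8

Binding: feedstock and reactor time. Non-binding: catalyst (13 unused).
Since catalyst is not tight, its dual is 0.
The binding rows give the dual system: 2·y_feedstock + 4·y_reactor time = 34 and 2·y_feedstock + 6·y_reactor time = 48.
→ y_feedstock = 3 and y_reactor time = 7.
Reduced cost of additive E: c₃ − yᵀa₃ = 26 − (3·2 + 7·4) = 26 − 34 = -8.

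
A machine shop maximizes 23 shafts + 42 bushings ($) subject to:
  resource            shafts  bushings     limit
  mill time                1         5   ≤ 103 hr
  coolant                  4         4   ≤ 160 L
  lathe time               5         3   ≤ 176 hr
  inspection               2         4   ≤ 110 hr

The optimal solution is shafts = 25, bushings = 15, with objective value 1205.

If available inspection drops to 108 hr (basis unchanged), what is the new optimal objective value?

1186

At the optimum: mill time uses 100 of 103 (slack = 3); coolant uses 160 of 160 (binding); lathe time uses 170 of 176 (slack = 6); inspection uses 110 of 110 (binding).
By complementary slackness, y = 0 for the non-binding constraints.
The binding rows give the dual system: 4·y_coolant + 2·y_inspection = 23 and 4·y_coolant + 4·y_inspection = 42.
→ y_coolant = 1 and y_inspection = 9.5.
Δz = y_inspection·Δb = 9.5 × (-2) = -19, so new z* = 1205 − 19 = 1186.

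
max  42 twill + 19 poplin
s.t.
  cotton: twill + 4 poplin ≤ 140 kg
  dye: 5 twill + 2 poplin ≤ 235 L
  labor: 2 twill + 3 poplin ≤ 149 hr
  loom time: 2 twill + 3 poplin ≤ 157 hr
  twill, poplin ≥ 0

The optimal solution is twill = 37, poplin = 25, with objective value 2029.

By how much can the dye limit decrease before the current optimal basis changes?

6.6

Binding constraints: dye, labor. The basis is B = [[5,2],[2,3]] with det 11.
Per unit decrease in dye, x* moves by d = (-0.2727, 0.1818).
The basis stays optimal until cotton becomes binding; allowable decrease = 6.6 L.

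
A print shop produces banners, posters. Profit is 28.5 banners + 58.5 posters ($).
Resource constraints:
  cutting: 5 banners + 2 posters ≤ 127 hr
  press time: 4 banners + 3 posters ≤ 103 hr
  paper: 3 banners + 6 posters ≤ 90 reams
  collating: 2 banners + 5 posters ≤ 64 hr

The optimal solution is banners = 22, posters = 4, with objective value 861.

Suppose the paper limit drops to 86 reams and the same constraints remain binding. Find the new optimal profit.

827

Binding: paper and collating. Non-binding: cutting (9 unused), press time (3 unused).
By complementary slackness, y = 0 for the non-binding constraints.
From A_Bᵀ y = c: 3·y_paper + 2·y_collating = 28.5; 6·y_paper + 5·y_collating = 58.5.
Solving: y_paper = 8.5, y_collating = 1.5.
Δz = y_paper·Δb = 8.5 × (-4) = -34, so new z* = 861 − 34 = 827.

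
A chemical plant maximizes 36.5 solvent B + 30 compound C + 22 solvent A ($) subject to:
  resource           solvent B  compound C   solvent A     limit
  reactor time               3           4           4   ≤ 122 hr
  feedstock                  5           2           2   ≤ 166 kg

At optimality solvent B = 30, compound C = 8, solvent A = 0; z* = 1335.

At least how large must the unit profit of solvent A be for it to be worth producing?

Both reactor time and feedstock are binding at x*.
From A_Bᵀ y = c: 3·y_reactor time + 5·y_feedstock = 36.5; 4·y_reactor time + 2·y_feedstock = 30.
→ y_reactor time = 5.5 and y_feedstock = 4.
solvent A enters the basis when its profit ≥ yᵀa₃ = 5.5·4 + 4·2 = 30.

30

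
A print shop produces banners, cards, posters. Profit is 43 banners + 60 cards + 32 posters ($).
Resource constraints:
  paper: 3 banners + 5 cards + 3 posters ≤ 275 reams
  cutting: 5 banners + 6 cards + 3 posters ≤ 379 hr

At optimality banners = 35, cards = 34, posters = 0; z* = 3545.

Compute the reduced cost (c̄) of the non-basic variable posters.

At the optimum: paper uses 275 of 275 (binding); cutting uses 379 of 379 (binding).
The binding rows give the dual system: 3·y_paper + 5·y_cutting = 43 and 5·y_paper + 6·y_cutting = 60.
Solving: y_paper = 6, y_cutting = 5.
Reduced cost of posters: c₃ − yᵀa₃ = 32 − (6·3 + 5·3) = 32 − 33 = -1.

-1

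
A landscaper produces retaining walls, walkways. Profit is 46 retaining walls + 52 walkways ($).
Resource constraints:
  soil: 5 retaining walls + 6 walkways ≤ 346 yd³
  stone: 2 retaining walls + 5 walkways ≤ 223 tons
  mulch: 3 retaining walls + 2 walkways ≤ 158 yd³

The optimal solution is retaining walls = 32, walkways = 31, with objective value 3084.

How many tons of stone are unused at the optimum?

stone used = 2·32 + 5·31 = 219; slack = 223 − 219 = 4.

4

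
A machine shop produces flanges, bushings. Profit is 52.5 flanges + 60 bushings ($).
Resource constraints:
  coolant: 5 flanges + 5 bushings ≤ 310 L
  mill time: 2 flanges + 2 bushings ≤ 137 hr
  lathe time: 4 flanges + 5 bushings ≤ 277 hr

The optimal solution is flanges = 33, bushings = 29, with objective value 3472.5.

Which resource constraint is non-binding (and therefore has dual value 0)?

coolant: 310/310 (binding)
mill time: 124/137 (slack 13)
lathe time: 277/277 (binding)
By complementary slackness, a constraint with positive slack has shadow price 0 → mill time.

mill time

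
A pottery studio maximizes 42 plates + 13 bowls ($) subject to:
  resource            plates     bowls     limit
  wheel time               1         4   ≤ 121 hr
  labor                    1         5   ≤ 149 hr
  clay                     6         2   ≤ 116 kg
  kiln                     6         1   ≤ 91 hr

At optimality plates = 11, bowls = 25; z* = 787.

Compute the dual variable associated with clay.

6

Check each constraint at x*: wheel time 111/121 (slack 10); labor 136/149 (slack 13); clay 116/116 (tight); kiln 91/91 (tight).
By complementary slackness, y = 0 for the non-binding constraints.
From A_Bᵀ y = c: 6·y_clay + 6·y_kiln = 42; 2·y_clay + 1·y_kiln = 13.
→ y_clay = 6 and y_kiln = 1.
Shadow price of clay = 6.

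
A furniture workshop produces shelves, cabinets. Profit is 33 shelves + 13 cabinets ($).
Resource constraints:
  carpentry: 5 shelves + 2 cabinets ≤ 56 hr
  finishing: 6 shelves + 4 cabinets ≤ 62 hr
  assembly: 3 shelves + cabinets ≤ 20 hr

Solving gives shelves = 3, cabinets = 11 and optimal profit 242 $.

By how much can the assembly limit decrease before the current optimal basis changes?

4.5

Binding constraints: finishing, assembly. The basis is B = [[6,4],[3,1]] with det -6.
Per unit decrease in assembly, x* moves by d = (-0.6667, 1).
The basis stays optimal until shelves reaches 0; allowable decrease = 4.5 hr.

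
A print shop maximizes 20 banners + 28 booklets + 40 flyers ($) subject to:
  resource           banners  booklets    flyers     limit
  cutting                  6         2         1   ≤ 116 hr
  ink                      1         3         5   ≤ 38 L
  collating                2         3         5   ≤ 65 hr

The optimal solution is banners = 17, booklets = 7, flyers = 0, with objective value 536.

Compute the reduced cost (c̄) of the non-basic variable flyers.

-2

Check each constraint at x*: cutting 116/116 (tight); ink 38/38 (tight); collating 55/65 (slack 10).
Since collating is not tight, its dual is 0.
Dual feasibility on the basic columns requires 6·y_cutting + 1·y_ink = 20, 2·y_cutting + 3·y_ink = 28.
This yields shadow prices y_cutting = 2, y_ink = 8.
Reduced cost of flyers: c₃ − yᵀa₃ = 40 − (2·1 + 8·5) = 40 − 42 = -2.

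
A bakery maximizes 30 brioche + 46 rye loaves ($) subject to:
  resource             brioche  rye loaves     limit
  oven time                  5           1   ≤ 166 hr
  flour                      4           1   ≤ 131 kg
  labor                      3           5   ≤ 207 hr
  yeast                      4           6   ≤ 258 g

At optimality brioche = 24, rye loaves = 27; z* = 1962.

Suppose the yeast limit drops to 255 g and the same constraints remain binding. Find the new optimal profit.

Check each constraint at x*: oven time 147/166 (slack 19); flour 123/131 (slack 8); labor 207/207 (tight); yeast 258/258 (tight).
Since oven time, flour are not tight, their duals are 0.
The binding rows give the dual system: 3·y_labor + 4·y_yeast = 30 and 5·y_labor + 6·y_yeast = 46.
Solving: y_labor = 2, y_yeast = 6.
Δz = y_yeast·Δb = 6 × (-3) = -18, so new z* = 1962 − 18 = 1944.

1944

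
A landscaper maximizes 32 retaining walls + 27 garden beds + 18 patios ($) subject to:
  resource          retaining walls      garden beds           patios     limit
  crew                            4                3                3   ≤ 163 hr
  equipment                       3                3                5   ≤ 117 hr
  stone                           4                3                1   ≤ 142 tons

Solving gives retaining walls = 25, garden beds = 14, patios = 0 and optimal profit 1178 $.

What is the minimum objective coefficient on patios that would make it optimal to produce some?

25

Binding: equipment and stone. Non-binding: crew (21 unused).
Slack constraints have shadow price 0 (complementary slackness).
From A_Bᵀ y = c: 3·y_equipment + 4·y_stone = 32; 3·y_equipment + 3·y_stone = 27.
→ y_equipment = 4 and y_stone = 5.
patios enters the basis when its profit ≥ yᵀa₃ = 4·5 + 5·1 = 25.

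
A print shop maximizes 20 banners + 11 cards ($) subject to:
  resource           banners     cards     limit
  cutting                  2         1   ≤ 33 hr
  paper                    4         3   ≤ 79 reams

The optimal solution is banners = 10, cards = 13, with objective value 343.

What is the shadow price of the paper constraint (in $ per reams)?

1

Both cutting and paper are binding at x*.
The binding rows give the dual system: 2·y_cutting + 4·y_paper = 20 and 1·y_cutting + 3·y_paper = 11.
Solving: y_cutting = 8, y_paper = 1.
Shadow price of paper = 1.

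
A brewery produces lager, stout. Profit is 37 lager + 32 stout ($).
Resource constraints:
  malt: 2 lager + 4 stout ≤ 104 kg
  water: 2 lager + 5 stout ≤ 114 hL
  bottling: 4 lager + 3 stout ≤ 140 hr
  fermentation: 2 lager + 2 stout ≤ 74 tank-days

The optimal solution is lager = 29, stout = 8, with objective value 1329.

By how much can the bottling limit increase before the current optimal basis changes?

8

Binding constraints: bottling, fermentation. The basis is B = [[4,3],[2,2]] with det 2.
Per unit increase in bottling, x* moves by d = (1, -1).
The basis stays optimal until stout reaches 0; allowable increase = 8 hr.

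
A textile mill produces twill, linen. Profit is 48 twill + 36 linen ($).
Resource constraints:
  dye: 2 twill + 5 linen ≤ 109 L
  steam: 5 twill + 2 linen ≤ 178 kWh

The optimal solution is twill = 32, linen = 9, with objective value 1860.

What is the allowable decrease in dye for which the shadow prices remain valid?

Binding constraints: dye, steam. The basis is B = [[2,5],[5,2]] with det -21.
Per unit decrease in dye, x* moves by d = (0.0952, -0.2381).
The basis stays optimal until linen reaches 0; allowable decrease = 37.8 L.

37.8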